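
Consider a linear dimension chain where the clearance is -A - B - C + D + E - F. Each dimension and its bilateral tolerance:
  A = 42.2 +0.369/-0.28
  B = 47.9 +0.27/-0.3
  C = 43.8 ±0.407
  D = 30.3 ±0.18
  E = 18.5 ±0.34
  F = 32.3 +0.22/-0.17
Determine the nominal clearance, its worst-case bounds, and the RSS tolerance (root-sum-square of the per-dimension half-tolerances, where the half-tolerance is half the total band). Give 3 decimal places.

nominal=-117.400 wc=[-119.186,-115.723] rss=0.734

Stack each dimension's contribution:
  -A: nom -42.200 → Σnom=-42.200; wc +0.280/-0.369 → slack +0.280/-0.369; half-tol=0.325, Σhalf²=0.105300
  -B: nom -47.900 → Σnom=-90.100; wc +0.300/-0.270 → slack +0.580/-0.639; half-tol=0.285, Σhalf²=0.186525
  -C: nom -43.800 → Σnom=-133.900; wc +0.407/-0.407 → slack +0.987/-1.046; half-tol=0.407, Σhalf²=0.352174
  +D: nom +30.300 → Σnom=-103.600; wc +0.180/-0.180 → slack +1.167/-1.226; half-tol=0.180, Σhalf²=0.384574
  +E: nom +18.500 → Σnom=-85.100; wc +0.340/-0.340 → slack +1.507/-1.566; half-tol=0.340, Σhalf²=0.500174
  -F: nom -32.300 → Σnom=-117.400; wc +0.170/-0.220 → slack +1.677/-1.786; half-tol=0.195, Σhalf²=0.538199
Nominal = -117.400. Worst-case = [-117.400 - 1.786, -117.400 + 1.677] = [-119.186, -115.723]. RSS = √0.538199 = 0.734.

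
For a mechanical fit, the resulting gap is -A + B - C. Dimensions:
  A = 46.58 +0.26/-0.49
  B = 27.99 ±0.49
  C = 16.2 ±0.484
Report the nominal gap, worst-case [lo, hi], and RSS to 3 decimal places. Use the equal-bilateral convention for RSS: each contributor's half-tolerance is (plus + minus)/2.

nominal=-34.790 wc=[-36.024,-33.326] rss=0.784

Stack each dimension's contribution:
  -A: nom -46.580 → Σnom=-46.580; wc +0.490/-0.260 → slack +0.490/-0.260; half-tol=0.375, Σhalf²=0.140625
  +B: nom +27.990 → Σnom=-18.590; wc +0.490/-0.490 → slack +0.980/-0.750; half-tol=0.490, Σhalf²=0.380725
  -C: nom -16.200 → Σnom=-34.790; wc +0.484/-0.484 → slack +1.464/-1.234; half-tol=0.484, Σhalf²=0.614981
Nominal = -34.790. Worst-case = [-34.790 - 1.234, -34.790 + 1.464] = [-36.024, -33.326]. RSS = √0.614981 = 0.784.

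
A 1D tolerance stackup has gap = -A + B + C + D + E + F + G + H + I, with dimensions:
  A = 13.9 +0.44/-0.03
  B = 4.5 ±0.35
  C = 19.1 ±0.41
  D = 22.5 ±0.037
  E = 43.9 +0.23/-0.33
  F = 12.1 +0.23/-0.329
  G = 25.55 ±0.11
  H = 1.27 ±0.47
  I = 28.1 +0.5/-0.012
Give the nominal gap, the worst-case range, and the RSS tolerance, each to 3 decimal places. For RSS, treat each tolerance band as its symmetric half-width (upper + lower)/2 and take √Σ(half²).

Stack each dimension's contribution:
  -A: nom -13.900 → Σnom=-13.900; wc +0.030/-0.440 → slack +0.030/-0.440; half-tol=0.235, Σhalf²=0.055225
  +B: nom +4.500 → Σnom=-9.400; wc +0.350/-0.350 → slack +0.380/-0.790; half-tol=0.350, Σhalf²=0.177725
  +C: nom +19.100 → Σnom=9.700; wc +0.410/-0.410 → slack +0.790/-1.200; half-tol=0.410, Σhalf²=0.345825
  +D: nom +22.500 → Σnom=32.200; wc +0.037/-0.037 → slack +0.827/-1.237; half-tol=0.037, Σhalf²=0.347194
  +E: nom +43.900 → Σnom=76.100; wc +0.230/-0.330 → slack +1.057/-1.567; half-tol=0.280, Σhalf²=0.425594
  +F: nom +12.100 → Σnom=88.200; wc +0.230/-0.329 → slack +1.287/-1.896; half-tol=0.280, Σhalf²=0.503714
  +G: nom +25.550 → Σnom=113.750; wc +0.110/-0.110 → slack +1.397/-2.006; half-tol=0.110, Σhalf²=0.515814
  +H: nom +1.270 → Σnom=115.020; wc +0.470/-0.470 → slack +1.867/-2.476; half-tol=0.470, Σhalf²=0.736714
  +I: nom +28.100 → Σnom=143.120; wc +0.500/-0.012 → slack +2.367/-2.488; half-tol=0.256, Σhalf²=0.802250
Nominal = 143.120. Worst-case = [143.120 - 2.488, 143.120 + 2.367] = [140.632, 145.487]. RSS = √0.802250 = 0.896.

nominal=143.120 wc=[140.632,145.487] rss=0.896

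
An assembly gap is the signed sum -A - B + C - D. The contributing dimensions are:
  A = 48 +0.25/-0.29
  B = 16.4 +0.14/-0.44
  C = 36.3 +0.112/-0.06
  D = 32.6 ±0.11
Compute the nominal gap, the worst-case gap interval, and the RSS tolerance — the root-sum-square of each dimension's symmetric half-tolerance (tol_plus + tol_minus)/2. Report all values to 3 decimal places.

Stack each dimension's contribution:
  -A: nom -48.000 → Σnom=-48.000; wc +0.290/-0.250 → slack +0.290/-0.250; half-tol=0.270, Σhalf²=0.072900
  -B: nom -16.400 → Σnom=-64.400; wc +0.440/-0.140 → slack +0.730/-0.390; half-tol=0.290, Σhalf²=0.157000
  +C: nom +36.300 → Σnom=-28.100; wc +0.112/-0.060 → slack +0.842/-0.450; half-tol=0.086, Σhalf²=0.164396
  -D: nom -32.600 → Σnom=-60.700; wc +0.110/-0.110 → slack +0.952/-0.560; half-tol=0.110, Σhalf²=0.176496
Nominal = -60.700. Worst-case = [-60.700 - 0.560, -60.700 + 0.952] = [-61.260, -59.748]. RSS = √0.176496 = 0.420.

nominal=-60.700 wc=[-61.260,-59.748] rss=0.420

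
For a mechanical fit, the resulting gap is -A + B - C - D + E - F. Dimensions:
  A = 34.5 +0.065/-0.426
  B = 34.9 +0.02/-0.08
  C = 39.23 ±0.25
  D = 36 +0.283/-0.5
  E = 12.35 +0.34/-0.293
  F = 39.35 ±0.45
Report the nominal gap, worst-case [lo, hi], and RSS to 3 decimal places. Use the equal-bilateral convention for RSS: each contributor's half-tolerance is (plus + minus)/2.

Stack each dimension's contribution:
  -A: nom -34.500 → Σnom=-34.500; wc +0.426/-0.065 → slack +0.426/-0.065; half-tol=0.245, Σhalf²=0.060270
  +B: nom +34.900 → Σnom=0.400; wc +0.020/-0.080 → slack +0.446/-0.145; half-tol=0.050, Σhalf²=0.062770
  -C: nom -39.230 → Σnom=-38.830; wc +0.250/-0.250 → slack +0.696/-0.395; half-tol=0.250, Σhalf²=0.125270
  -D: nom -36.000 → Σnom=-74.830; wc +0.500/-0.283 → slack +1.196/-0.678; half-tol=0.391, Σhalf²=0.278542
  +E: nom +12.350 → Σnom=-62.480; wc +0.340/-0.293 → slack +1.536/-0.971; half-tol=0.317, Σhalf²=0.378715
  -F: nom -39.350 → Σnom=-101.830; wc +0.450/-0.450 → slack +1.986/-1.421; half-tol=0.450, Σhalf²=0.581215
Nominal = -101.830. Worst-case = [-101.830 - 1.421, -101.830 + 1.986] = [-103.251, -99.844]. RSS = √0.581215 = 0.762.

nominal=-101.830 wc=[-103.251,-99.844] rss=0.762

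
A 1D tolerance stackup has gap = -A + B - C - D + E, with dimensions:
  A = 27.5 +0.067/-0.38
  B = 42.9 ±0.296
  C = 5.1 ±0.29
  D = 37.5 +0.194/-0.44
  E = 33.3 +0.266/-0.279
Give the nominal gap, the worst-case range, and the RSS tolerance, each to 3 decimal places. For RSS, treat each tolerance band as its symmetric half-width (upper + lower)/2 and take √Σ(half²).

Stack each dimension's contribution:
  -A: nom -27.500 → Σnom=-27.500; wc +0.380/-0.067 → slack +0.380/-0.067; half-tol=0.224, Σhalf²=0.049952
  +B: nom +42.900 → Σnom=15.400; wc +0.296/-0.296 → slack +0.676/-0.363; half-tol=0.296, Σhalf²=0.137568
  -C: nom -5.100 → Σnom=10.300; wc +0.290/-0.290 → slack +0.966/-0.653; half-tol=0.290, Σhalf²=0.221668
  -D: nom -37.500 → Σnom=-27.200; wc +0.440/-0.194 → slack +1.406/-0.847; half-tol=0.317, Σhalf²=0.322157
  +E: nom +33.300 → Σnom=6.100; wc +0.266/-0.279 → slack +1.672/-1.126; half-tol=0.273, Σhalf²=0.396414
Nominal = 6.100. Worst-case = [6.100 - 1.126, 6.100 + 1.672] = [4.974, 7.772]. RSS = √0.396414 = 0.630.

nominal=6.100 wc=[4.974,7.772] rss=0.630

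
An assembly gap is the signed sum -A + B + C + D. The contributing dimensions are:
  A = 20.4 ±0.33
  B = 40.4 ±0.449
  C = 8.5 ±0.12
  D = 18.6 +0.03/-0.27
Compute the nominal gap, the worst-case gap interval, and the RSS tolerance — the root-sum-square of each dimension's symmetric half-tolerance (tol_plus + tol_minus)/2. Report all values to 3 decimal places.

Stack each dimension's contribution:
  -A: nom -20.400 → Σnom=-20.400; wc +0.330/-0.330 → slack +0.330/-0.330; half-tol=0.330, Σhalf²=0.108900
  +B: nom +40.400 → Σnom=20.000; wc +0.449/-0.449 → slack +0.779/-0.779; half-tol=0.449, Σhalf²=0.310501
  +C: nom +8.500 → Σnom=28.500; wc +0.120/-0.120 → slack +0.899/-0.899; half-tol=0.120, Σhalf²=0.324901
  +D: nom +18.600 → Σnom=47.100; wc +0.030/-0.270 → slack +0.929/-1.169; half-tol=0.150, Σhalf²=0.347401
Nominal = 47.100. Worst-case = [47.100 - 1.169, 47.100 + 0.929] = [45.931, 48.029]. RSS = √0.347401 = 0.589.

nominal=47.100 wc=[45.931,48.029] rss=0.589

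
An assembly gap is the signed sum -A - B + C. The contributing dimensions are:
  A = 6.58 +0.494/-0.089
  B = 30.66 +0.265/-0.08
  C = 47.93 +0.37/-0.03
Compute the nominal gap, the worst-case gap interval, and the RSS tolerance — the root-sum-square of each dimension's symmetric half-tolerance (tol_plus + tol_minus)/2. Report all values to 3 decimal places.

Stack each dimension's contribution:
  -A: nom -6.580 → Σnom=-6.580; wc +0.089/-0.494 → slack +0.089/-0.494; half-tol=0.291, Σhalf²=0.084972
  -B: nom -30.660 → Σnom=-37.240; wc +0.080/-0.265 → slack +0.169/-0.759; half-tol=0.173, Σhalf²=0.114728
  +C: nom +47.930 → Σnom=10.690; wc +0.370/-0.030 → slack +0.539/-0.789; half-tol=0.200, Σhalf²=0.154728
Nominal = 10.690. Worst-case = [10.690 - 0.789, 10.690 + 0.539] = [9.901, 11.229]. RSS = √0.154728 = 0.393.

nominal=10.690 wc=[9.901,11.229] rss=0.393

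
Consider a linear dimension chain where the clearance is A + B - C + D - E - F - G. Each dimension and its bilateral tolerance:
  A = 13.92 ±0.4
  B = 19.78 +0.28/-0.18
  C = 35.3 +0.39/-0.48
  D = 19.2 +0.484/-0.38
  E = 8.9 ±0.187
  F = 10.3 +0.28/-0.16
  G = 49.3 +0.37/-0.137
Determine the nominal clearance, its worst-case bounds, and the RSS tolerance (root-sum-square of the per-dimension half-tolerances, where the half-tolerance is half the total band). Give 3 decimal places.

Stack each dimension's contribution:
  +A: nom +13.920 → Σnom=13.920; wc +0.400/-0.400 → slack +0.400/-0.400; half-tol=0.400, Σhalf²=0.160000
  +B: nom +19.780 → Σnom=33.700; wc +0.280/-0.180 → slack +0.680/-0.580; half-tol=0.230, Σhalf²=0.212900
  -C: nom -35.300 → Σnom=-1.600; wc +0.480/-0.390 → slack +1.160/-0.970; half-tol=0.435, Σhalf²=0.402125
  +D: nom +19.200 → Σnom=17.600; wc +0.484/-0.380 → slack +1.644/-1.350; half-tol=0.432, Σhalf²=0.588749
  -E: nom -8.900 → Σnom=8.700; wc +0.187/-0.187 → slack +1.831/-1.537; half-tol=0.187, Σhalf²=0.623718
  -F: nom -10.300 → Σnom=-1.600; wc +0.160/-0.280 → slack +1.991/-1.817; half-tol=0.220, Σhalf²=0.672118
  -G: nom -49.300 → Σnom=-50.900; wc +0.137/-0.370 → slack +2.128/-2.187; half-tol=0.254, Σhalf²=0.736380
Nominal = -50.900. Worst-case = [-50.900 - 2.187, -50.900 + 2.128] = [-53.087, -48.772]. RSS = √0.736380 = 0.858.

nominal=-50.900 wc=[-53.087,-48.772] rss=0.858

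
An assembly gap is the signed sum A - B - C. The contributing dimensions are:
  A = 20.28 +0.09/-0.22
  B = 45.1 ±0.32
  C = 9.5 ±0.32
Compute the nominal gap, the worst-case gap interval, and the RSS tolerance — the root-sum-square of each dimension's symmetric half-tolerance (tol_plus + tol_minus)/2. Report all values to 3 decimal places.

nominal=-34.320 wc=[-35.180,-33.590] rss=0.478

Stack each dimension's contribution:
  +A: nom +20.280 → Σnom=20.280; wc +0.090/-0.220 → slack +0.090/-0.220; half-tol=0.155, Σhalf²=0.024025
  -B: nom -45.100 → Σnom=-24.820; wc +0.320/-0.320 → slack +0.410/-0.540; half-tol=0.320, Σhalf²=0.126425
  -C: nom -9.500 → Σnom=-34.320; wc +0.320/-0.320 → slack +0.730/-0.860; half-tol=0.320, Σhalf²=0.228825
Nominal = -34.320. Worst-case = [-34.320 - 0.860, -34.320 + 0.730] = [-35.180, -33.590]. RSS = √0.228825 = 0.478.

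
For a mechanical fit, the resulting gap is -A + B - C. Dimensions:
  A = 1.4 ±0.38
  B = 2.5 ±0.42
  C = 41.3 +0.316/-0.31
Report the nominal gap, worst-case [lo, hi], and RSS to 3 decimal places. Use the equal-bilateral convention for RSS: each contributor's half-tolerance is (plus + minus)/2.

Stack each dimension's contribution:
  -A: nom -1.400 → Σnom=-1.400; wc +0.380/-0.380 → slack +0.380/-0.380; half-tol=0.380, Σhalf²=0.144400
  +B: nom +2.500 → Σnom=1.100; wc +0.420/-0.420 → slack +0.800/-0.800; half-tol=0.420, Σhalf²=0.320800
  -C: nom -41.300 → Σnom=-40.200; wc +0.310/-0.316 → slack +1.110/-1.116; half-tol=0.313, Σhalf²=0.418769
Nominal = -40.200. Worst-case = [-40.200 - 1.116, -40.200 + 1.110] = [-41.316, -39.090]. RSS = √0.418769 = 0.647.

nominal=-40.200 wc=[-41.316,-39.090] rss=0.647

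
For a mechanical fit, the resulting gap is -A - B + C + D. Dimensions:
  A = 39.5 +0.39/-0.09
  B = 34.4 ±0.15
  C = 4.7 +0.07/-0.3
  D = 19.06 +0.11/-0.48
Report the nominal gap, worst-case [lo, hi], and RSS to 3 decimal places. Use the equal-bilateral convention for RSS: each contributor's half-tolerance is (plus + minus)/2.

nominal=-50.140 wc=[-51.460,-49.720] rss=0.449

Stack each dimension's contribution:
  -A: nom -39.500 → Σnom=-39.500; wc +0.090/-0.390 → slack +0.090/-0.390; half-tol=0.240, Σhalf²=0.057600
  -B: nom -34.400 → Σnom=-73.900; wc +0.150/-0.150 → slack +0.240/-0.540; half-tol=0.150, Σhalf²=0.080100
  +C: nom +4.700 → Σnom=-69.200; wc +0.070/-0.300 → slack +0.310/-0.840; half-tol=0.185, Σhalf²=0.114325
  +D: nom +19.060 → Σnom=-50.140; wc +0.110/-0.480 → slack +0.420/-1.320; half-tol=0.295, Σhalf²=0.201350
Nominal = -50.140. Worst-case = [-50.140 - 1.320, -50.140 + 0.420] = [-51.460, -49.720]. RSS = √0.201350 = 0.449.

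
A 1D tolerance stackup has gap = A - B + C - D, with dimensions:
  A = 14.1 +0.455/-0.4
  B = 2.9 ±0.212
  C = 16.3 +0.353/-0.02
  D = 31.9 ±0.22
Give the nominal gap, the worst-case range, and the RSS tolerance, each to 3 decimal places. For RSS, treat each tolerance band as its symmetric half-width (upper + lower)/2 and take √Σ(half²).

nominal=-4.400 wc=[-5.252,-3.160] rss=0.558

Stack each dimension's contribution:
  +A: nom +14.100 → Σnom=14.100; wc +0.455/-0.400 → slack +0.455/-0.400; half-tol=0.427, Σhalf²=0.182756
  -B: nom -2.900 → Σnom=11.200; wc +0.212/-0.212 → slack +0.667/-0.612; half-tol=0.212, Σhalf²=0.227700
  +C: nom +16.300 → Σnom=27.500; wc +0.353/-0.020 → slack +1.020/-0.632; half-tol=0.186, Σhalf²=0.262483
  -D: nom -31.900 → Σnom=-4.400; wc +0.220/-0.220 → slack +1.240/-0.852; half-tol=0.220, Σhalf²=0.310883
Nominal = -4.400. Worst-case = [-4.400 - 0.852, -4.400 + 1.240] = [-5.252, -3.160]. RSS = √0.310883 = 0.558.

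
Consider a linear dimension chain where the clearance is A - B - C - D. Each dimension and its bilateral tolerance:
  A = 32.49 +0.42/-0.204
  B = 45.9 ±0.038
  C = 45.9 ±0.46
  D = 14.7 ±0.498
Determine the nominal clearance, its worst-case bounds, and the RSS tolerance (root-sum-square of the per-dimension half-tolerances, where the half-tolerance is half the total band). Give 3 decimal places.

Stack each dimension's contribution:
  +A: nom +32.490 → Σnom=32.490; wc +0.420/-0.204 → slack +0.420/-0.204; half-tol=0.312, Σhalf²=0.097344
  -B: nom -45.900 → Σnom=-13.410; wc +0.038/-0.038 → slack +0.458/-0.242; half-tol=0.038, Σhalf²=0.098788
  -C: nom -45.900 → Σnom=-59.310; wc +0.460/-0.460 → slack +0.918/-0.702; half-tol=0.460, Σhalf²=0.310388
  -D: nom -14.700 → Σnom=-74.010; wc +0.498/-0.498 → slack +1.416/-1.200; half-tol=0.498, Σhalf²=0.558392
Nominal = -74.010. Worst-case = [-74.010 - 1.200, -74.010 + 1.416] = [-75.210, -72.594]. RSS = √0.558392 = 0.747.

nominal=-74.010 wc=[-75.210,-72.594] rss=0.747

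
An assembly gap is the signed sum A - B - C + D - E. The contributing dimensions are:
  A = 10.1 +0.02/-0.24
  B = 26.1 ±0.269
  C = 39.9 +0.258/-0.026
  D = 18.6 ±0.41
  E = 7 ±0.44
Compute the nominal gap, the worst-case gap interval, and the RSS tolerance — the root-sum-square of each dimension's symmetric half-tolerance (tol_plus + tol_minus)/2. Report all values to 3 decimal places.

nominal=-44.300 wc=[-45.917,-43.135] rss=0.686

Stack each dimension's contribution:
  +A: nom +10.100 → Σnom=10.100; wc +0.020/-0.240 → slack +0.020/-0.240; half-tol=0.130, Σhalf²=0.016900
  -B: nom -26.100 → Σnom=-16.000; wc +0.269/-0.269 → slack +0.289/-0.509; half-tol=0.269, Σhalf²=0.089261
  -C: nom -39.900 → Σnom=-55.900; wc +0.026/-0.258 → slack +0.315/-0.767; half-tol=0.142, Σhalf²=0.109425
  +D: nom +18.600 → Σnom=-37.300; wc +0.410/-0.410 → slack +0.725/-1.177; half-tol=0.410, Σhalf²=0.277525
  -E: nom -7.000 → Σnom=-44.300; wc +0.440/-0.440 → slack +1.165/-1.617; half-tol=0.440, Σhalf²=0.471125
Nominal = -44.300. Worst-case = [-44.300 - 1.617, -44.300 + 1.165] = [-45.917, -43.135]. RSS = √0.471125 = 0.686.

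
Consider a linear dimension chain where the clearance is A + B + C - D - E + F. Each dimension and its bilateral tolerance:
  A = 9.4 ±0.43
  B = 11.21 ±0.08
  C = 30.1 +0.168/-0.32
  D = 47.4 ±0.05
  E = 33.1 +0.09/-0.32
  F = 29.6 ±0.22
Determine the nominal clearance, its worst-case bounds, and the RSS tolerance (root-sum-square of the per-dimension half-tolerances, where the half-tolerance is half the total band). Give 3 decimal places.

nominal=-0.190 wc=[-1.380,1.078] rss=0.586

Stack each dimension's contribution:
  +A: nom +9.400 → Σnom=9.400; wc +0.430/-0.430 → slack +0.430/-0.430; half-tol=0.430, Σhalf²=0.184900
  +B: nom +11.210 → Σnom=20.610; wc +0.080/-0.080 → slack +0.510/-0.510; half-tol=0.080, Σhalf²=0.191300
  +C: nom +30.100 → Σnom=50.710; wc +0.168/-0.320 → slack +0.678/-0.830; half-tol=0.244, Σhalf²=0.250836
  -D: nom -47.400 → Σnom=3.310; wc +0.050/-0.050 → slack +0.728/-0.880; half-tol=0.050, Σhalf²=0.253336
  -E: nom -33.100 → Σnom=-29.790; wc +0.320/-0.090 → slack +1.048/-0.970; half-tol=0.205, Σhalf²=0.295361
  +F: nom +29.600 → Σnom=-0.190; wc +0.220/-0.220 → slack +1.268/-1.190; half-tol=0.220, Σhalf²=0.343761
Nominal = -0.190. Worst-case = [-0.190 - 1.190, -0.190 + 1.268] = [-1.380, 1.078]. RSS = √0.343761 = 0.586.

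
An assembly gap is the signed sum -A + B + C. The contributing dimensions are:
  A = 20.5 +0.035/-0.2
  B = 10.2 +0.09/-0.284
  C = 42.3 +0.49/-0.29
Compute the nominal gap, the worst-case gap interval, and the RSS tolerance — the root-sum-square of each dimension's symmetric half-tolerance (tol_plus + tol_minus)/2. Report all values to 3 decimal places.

nominal=32.000 wc=[31.391,32.780] rss=0.448

Stack each dimension's contribution:
  -A: nom -20.500 → Σnom=-20.500; wc +0.200/-0.035 → slack +0.200/-0.035; half-tol=0.118, Σhalf²=0.013806
  +B: nom +10.200 → Σnom=-10.300; wc +0.090/-0.284 → slack +0.290/-0.319; half-tol=0.187, Σhalf²=0.048775
  +C: nom +42.300 → Σnom=32.000; wc +0.490/-0.290 → slack +0.780/-0.609; half-tol=0.390, Σhalf²=0.200875
Nominal = 32.000. Worst-case = [32.000 - 0.609, 32.000 + 0.780] = [31.391, 32.780]. RSS = √0.200875 = 0.448.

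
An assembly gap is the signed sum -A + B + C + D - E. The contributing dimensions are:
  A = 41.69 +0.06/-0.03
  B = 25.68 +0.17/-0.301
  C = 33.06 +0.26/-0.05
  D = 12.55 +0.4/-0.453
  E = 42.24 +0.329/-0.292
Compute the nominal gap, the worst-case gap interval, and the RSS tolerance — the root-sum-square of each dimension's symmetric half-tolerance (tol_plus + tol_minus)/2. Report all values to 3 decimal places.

nominal=-12.640 wc=[-13.833,-11.488] rss=0.600

Stack each dimension's contribution:
  -A: nom -41.690 → Σnom=-41.690; wc +0.030/-0.060 → slack +0.030/-0.060; half-tol=0.045, Σhalf²=0.002025
  +B: nom +25.680 → Σnom=-16.010; wc +0.170/-0.301 → slack +0.200/-0.361; half-tol=0.235, Σhalf²=0.057485
  +C: nom +33.060 → Σnom=17.050; wc +0.260/-0.050 → slack +0.460/-0.411; half-tol=0.155, Σhalf²=0.081510
  +D: nom +12.550 → Σnom=29.600; wc +0.400/-0.453 → slack +0.860/-0.864; half-tol=0.426, Σhalf²=0.263412
  -E: nom -42.240 → Σnom=-12.640; wc +0.292/-0.329 → slack +1.152/-1.193; half-tol=0.310, Σhalf²=0.359823
Nominal = -12.640. Worst-case = [-12.640 - 1.193, -12.640 + 1.152] = [-13.833, -11.488]. RSS = √0.359823 = 0.600.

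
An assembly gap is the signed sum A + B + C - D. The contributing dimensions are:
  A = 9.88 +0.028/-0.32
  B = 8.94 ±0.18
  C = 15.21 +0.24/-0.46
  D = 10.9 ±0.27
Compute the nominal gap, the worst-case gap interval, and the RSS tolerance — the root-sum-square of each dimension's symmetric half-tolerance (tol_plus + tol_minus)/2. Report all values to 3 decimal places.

nominal=23.130 wc=[21.900,23.848] rss=0.508

Stack each dimension's contribution:
  +A: nom +9.880 → Σnom=9.880; wc +0.028/-0.320 → slack +0.028/-0.320; half-tol=0.174, Σhalf²=0.030276
  +B: nom +8.940 → Σnom=18.820; wc +0.180/-0.180 → slack +0.208/-0.500; half-tol=0.180, Σhalf²=0.062676
  +C: nom +15.210 → Σnom=34.030; wc +0.240/-0.460 → slack +0.448/-0.960; half-tol=0.350, Σhalf²=0.185176
  -D: nom -10.900 → Σnom=23.130; wc +0.270/-0.270 → slack +0.718/-1.230; half-tol=0.270, Σhalf²=0.258076
Nominal = 23.130. Worst-case = [23.130 - 1.230, 23.130 + 0.718] = [21.900, 23.848]. RSS = √0.258076 = 0.508.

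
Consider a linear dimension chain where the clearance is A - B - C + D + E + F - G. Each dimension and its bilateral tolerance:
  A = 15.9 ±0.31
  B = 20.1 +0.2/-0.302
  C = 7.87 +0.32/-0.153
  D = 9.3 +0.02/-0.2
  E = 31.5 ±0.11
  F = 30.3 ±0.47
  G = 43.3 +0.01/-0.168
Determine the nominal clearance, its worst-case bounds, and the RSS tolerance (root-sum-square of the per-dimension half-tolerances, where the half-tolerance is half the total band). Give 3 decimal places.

nominal=15.730 wc=[14.110,17.263] rss=0.684

Stack each dimension's contribution:
  +A: nom +15.900 → Σnom=15.900; wc +0.310/-0.310 → slack +0.310/-0.310; half-tol=0.310, Σhalf²=0.096100
  -B: nom -20.100 → Σnom=-4.200; wc +0.302/-0.200 → slack +0.612/-0.510; half-tol=0.251, Σhalf²=0.159101
  -C: nom -7.870 → Σnom=-12.070; wc +0.153/-0.320 → slack +0.765/-0.830; half-tol=0.236, Σhalf²=0.215033
  +D: nom +9.300 → Σnom=-2.770; wc +0.020/-0.200 → slack +0.785/-1.030; half-tol=0.110, Σhalf²=0.227133
  +E: nom +31.500 → Σnom=28.730; wc +0.110/-0.110 → slack +0.895/-1.140; half-tol=0.110, Σhalf²=0.239233
  +F: nom +30.300 → Σnom=59.030; wc +0.470/-0.470 → slack +1.365/-1.610; half-tol=0.470, Σhalf²=0.460133
  -G: nom -43.300 → Σnom=15.730; wc +0.168/-0.010 → slack +1.533/-1.620; half-tol=0.089, Σhalf²=0.468054
Nominal = 15.730. Worst-case = [15.730 - 1.620, 15.730 + 1.533] = [14.110, 17.263]. RSS = √0.468054 = 0.684.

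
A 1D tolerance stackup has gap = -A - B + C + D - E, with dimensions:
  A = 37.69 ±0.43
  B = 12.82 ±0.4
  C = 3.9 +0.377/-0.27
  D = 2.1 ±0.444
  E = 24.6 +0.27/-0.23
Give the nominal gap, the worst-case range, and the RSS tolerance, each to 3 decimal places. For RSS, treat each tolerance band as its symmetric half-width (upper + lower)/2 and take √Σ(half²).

Stack each dimension's contribution:
  -A: nom -37.690 → Σnom=-37.690; wc +0.430/-0.430 → slack +0.430/-0.430; half-tol=0.430, Σhalf²=0.184900
  -B: nom -12.820 → Σnom=-50.510; wc +0.400/-0.400 → slack +0.830/-0.830; half-tol=0.400, Σhalf²=0.344900
  +C: nom +3.900 → Σnom=-46.610; wc +0.377/-0.270 → slack +1.207/-1.100; half-tol=0.324, Σhalf²=0.449552
  +D: nom +2.100 → Σnom=-44.510; wc +0.444/-0.444 → slack +1.651/-1.544; half-tol=0.444, Σhalf²=0.646688
  -E: nom -24.600 → Σnom=-69.110; wc +0.230/-0.270 → slack +1.881/-1.814; half-tol=0.250, Σhalf²=0.709188
Nominal = -69.110. Worst-case = [-69.110 - 1.814, -69.110 + 1.881] = [-70.924, -67.229]. RSS = √0.709188 = 0.842.

nominal=-69.110 wc=[-70.924,-67.229] rss=0.842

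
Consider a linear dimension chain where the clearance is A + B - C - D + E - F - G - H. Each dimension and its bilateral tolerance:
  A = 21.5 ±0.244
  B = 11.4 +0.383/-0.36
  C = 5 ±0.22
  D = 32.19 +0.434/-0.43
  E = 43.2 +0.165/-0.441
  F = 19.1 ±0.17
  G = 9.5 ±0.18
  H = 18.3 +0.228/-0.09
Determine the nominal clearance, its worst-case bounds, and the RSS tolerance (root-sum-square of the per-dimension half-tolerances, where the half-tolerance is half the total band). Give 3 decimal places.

nominal=-7.990 wc=[-10.267,-6.108] rss=0.782

Stack each dimension's contribution:
  +A: nom +21.500 → Σnom=21.500; wc +0.244/-0.244 → slack +0.244/-0.244; half-tol=0.244, Σhalf²=0.059536
  +B: nom +11.400 → Σnom=32.900; wc +0.383/-0.360 → slack +0.627/-0.604; half-tol=0.371, Σhalf²=0.197548
  -C: nom -5.000 → Σnom=27.900; wc +0.220/-0.220 → slack +0.847/-0.824; half-tol=0.220, Σhalf²=0.245948
  -D: nom -32.190 → Σnom=-4.290; wc +0.430/-0.434 → slack +1.277/-1.258; half-tol=0.432, Σhalf²=0.432572
  +E: nom +43.200 → Σnom=38.910; wc +0.165/-0.441 → slack +1.442/-1.699; half-tol=0.303, Σhalf²=0.524381
  -F: nom -19.100 → Σnom=19.810; wc +0.170/-0.170 → slack +1.612/-1.869; half-tol=0.170, Σhalf²=0.553281
  -G: nom -9.500 → Σnom=10.310; wc +0.180/-0.180 → slack +1.792/-2.049; half-tol=0.180, Σhalf²=0.585681
  -H: nom -18.300 → Σnom=-7.990; wc +0.090/-0.228 → slack +1.882/-2.277; half-tol=0.159, Σhalf²=0.610962
Nominal = -7.990. Worst-case = [-7.990 - 2.277, -7.990 + 1.882] = [-10.267, -6.108]. RSS = √0.610962 = 0.782.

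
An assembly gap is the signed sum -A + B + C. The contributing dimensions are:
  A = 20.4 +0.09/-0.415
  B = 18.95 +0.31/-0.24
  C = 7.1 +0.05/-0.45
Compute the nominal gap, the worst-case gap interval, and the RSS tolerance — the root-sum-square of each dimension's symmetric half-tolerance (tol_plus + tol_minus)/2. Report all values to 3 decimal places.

nominal=5.650 wc=[4.870,6.425] rss=0.449

Stack each dimension's contribution:
  -A: nom -20.400 → Σnom=-20.400; wc +0.415/-0.090 → slack +0.415/-0.090; half-tol=0.253, Σhalf²=0.063756
  +B: nom +18.950 → Σnom=-1.450; wc +0.310/-0.240 → slack +0.725/-0.330; half-tol=0.275, Σhalf²=0.139381
  +C: nom +7.100 → Σnom=5.650; wc +0.050/-0.450 → slack +0.775/-0.780; half-tol=0.250, Σhalf²=0.201881
Nominal = 5.650. Worst-case = [5.650 - 0.780, 5.650 + 0.775] = [4.870, 6.425]. RSS = √0.201881 = 0.449.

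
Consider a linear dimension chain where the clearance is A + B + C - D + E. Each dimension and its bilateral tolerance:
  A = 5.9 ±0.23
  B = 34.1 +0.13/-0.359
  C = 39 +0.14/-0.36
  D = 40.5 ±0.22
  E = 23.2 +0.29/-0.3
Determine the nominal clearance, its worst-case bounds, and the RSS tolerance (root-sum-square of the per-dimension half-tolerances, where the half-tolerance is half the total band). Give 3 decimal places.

nominal=61.700 wc=[60.231,62.710] rss=0.557

Stack each dimension's contribution:
  +A: nom +5.900 → Σnom=5.900; wc +0.230/-0.230 → slack +0.230/-0.230; half-tol=0.230, Σhalf²=0.052900
  +B: nom +34.100 → Σnom=40.000; wc +0.130/-0.359 → slack +0.360/-0.589; half-tol=0.244, Σhalf²=0.112680
  +C: nom +39.000 → Σnom=79.000; wc +0.140/-0.360 → slack +0.500/-0.949; half-tol=0.250, Σhalf²=0.175180
  -D: nom -40.500 → Σnom=38.500; wc +0.220/-0.220 → slack +0.720/-1.169; half-tol=0.220, Σhalf²=0.223580
  +E: nom +23.200 → Σnom=61.700; wc +0.290/-0.300 → slack +1.010/-1.469; half-tol=0.295, Σhalf²=0.310605
Nominal = 61.700. Worst-case = [61.700 - 1.469, 61.700 + 1.010] = [60.231, 62.710]. RSS = √0.310605 = 0.557.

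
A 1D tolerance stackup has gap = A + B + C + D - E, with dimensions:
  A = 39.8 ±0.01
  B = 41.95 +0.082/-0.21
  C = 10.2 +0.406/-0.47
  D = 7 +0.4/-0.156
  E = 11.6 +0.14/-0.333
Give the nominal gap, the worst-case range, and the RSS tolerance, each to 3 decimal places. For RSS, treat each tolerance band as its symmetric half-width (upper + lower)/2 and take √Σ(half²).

Stack each dimension's contribution:
  +A: nom +39.800 → Σnom=39.800; wc +0.010/-0.010 → slack +0.010/-0.010; half-tol=0.010, Σhalf²=0.000100
  +B: nom +41.950 → Σnom=81.750; wc +0.082/-0.210 → slack +0.092/-0.220; half-tol=0.146, Σhalf²=0.021416
  +C: nom +10.200 → Σnom=91.950; wc +0.406/-0.470 → slack +0.498/-0.690; half-tol=0.438, Σhalf²=0.213260
  +D: nom +7.000 → Σnom=98.950; wc +0.400/-0.156 → slack +0.898/-0.846; half-tol=0.278, Σhalf²=0.290544
  -E: nom -11.600 → Σnom=87.350; wc +0.333/-0.140 → slack +1.231/-0.986; half-tol=0.237, Σhalf²=0.346476
Nominal = 87.350. Worst-case = [87.350 - 0.986, 87.350 + 1.231] = [86.364, 88.581]. RSS = √0.346476 = 0.589.

nominal=87.350 wc=[86.364,88.581] rss=0.589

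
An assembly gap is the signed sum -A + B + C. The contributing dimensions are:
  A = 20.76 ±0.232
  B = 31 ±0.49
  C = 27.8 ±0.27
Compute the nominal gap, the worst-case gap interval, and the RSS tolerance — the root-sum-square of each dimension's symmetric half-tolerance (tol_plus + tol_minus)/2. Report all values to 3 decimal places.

nominal=38.040 wc=[37.048,39.032] rss=0.606

Stack each dimension's contribution:
  -A: nom -20.760 → Σnom=-20.760; wc +0.232/-0.232 → slack +0.232/-0.232; half-tol=0.232, Σhalf²=0.053824
  +B: nom +31.000 → Σnom=10.240; wc +0.490/-0.490 → slack +0.722/-0.722; half-tol=0.490, Σhalf²=0.293924
  +C: nom +27.800 → Σnom=38.040; wc +0.270/-0.270 → slack +0.992/-0.992; half-tol=0.270, Σhalf²=0.366824
Nominal = 38.040. Worst-case = [38.040 - 0.992, 38.040 + 0.992] = [37.048, 39.032]. RSS = √0.366824 = 0.606.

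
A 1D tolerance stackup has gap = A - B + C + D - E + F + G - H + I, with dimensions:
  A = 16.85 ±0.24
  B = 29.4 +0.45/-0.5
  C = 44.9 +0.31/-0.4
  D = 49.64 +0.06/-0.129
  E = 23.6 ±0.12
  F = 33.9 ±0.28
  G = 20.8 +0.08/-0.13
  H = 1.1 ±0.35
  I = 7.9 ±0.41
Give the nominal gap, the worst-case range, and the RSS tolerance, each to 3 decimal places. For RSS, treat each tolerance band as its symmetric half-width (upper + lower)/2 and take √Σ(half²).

Stack each dimension's contribution:
  +A: nom +16.850 → Σnom=16.850; wc +0.240/-0.240 → slack +0.240/-0.240; half-tol=0.240, Σhalf²=0.057600
  -B: nom -29.400 → Σnom=-12.550; wc +0.500/-0.450 → slack +0.740/-0.690; half-tol=0.475, Σhalf²=0.283225
  +C: nom +44.900 → Σnom=32.350; wc +0.310/-0.400 → slack +1.050/-1.090; half-tol=0.355, Σhalf²=0.409250
  +D: nom +49.640 → Σnom=81.990; wc +0.060/-0.129 → slack +1.110/-1.219; half-tol=0.095, Σhalf²=0.418180
  -E: nom -23.600 → Σnom=58.390; wc +0.120/-0.120 → slack +1.230/-1.339; half-tol=0.120, Σhalf²=0.432580
  +F: nom +33.900 → Σnom=92.290; wc +0.280/-0.280 → slack +1.510/-1.619; half-tol=0.280, Σhalf²=0.510980
  +G: nom +20.800 → Σnom=113.090; wc +0.080/-0.130 → slack +1.590/-1.749; half-tol=0.105, Σhalf²=0.522005
  -H: nom -1.100 → Σnom=111.990; wc +0.350/-0.350 → slack +1.940/-2.099; half-tol=0.350, Σhalf²=0.644505
  +I: nom +7.900 → Σnom=119.890; wc +0.410/-0.410 → slack +2.350/-2.509; half-tol=0.410, Σhalf²=0.812605
Nominal = 119.890. Worst-case = [119.890 - 2.509, 119.890 + 2.350] = [117.381, 122.240]. RSS = √0.812605 = 0.901.

nominal=119.890 wc=[117.381,122.240] rss=0.901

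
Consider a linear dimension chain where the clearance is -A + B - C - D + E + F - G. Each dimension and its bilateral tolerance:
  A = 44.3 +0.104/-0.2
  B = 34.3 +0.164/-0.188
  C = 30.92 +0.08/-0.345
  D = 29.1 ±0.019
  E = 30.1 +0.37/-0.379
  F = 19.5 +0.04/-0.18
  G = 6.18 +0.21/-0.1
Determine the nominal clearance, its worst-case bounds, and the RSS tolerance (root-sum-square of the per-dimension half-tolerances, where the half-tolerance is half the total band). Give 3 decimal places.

Stack each dimension's contribution:
  -A: nom -44.300 → Σnom=-44.300; wc +0.200/-0.104 → slack +0.200/-0.104; half-tol=0.152, Σhalf²=0.023104
  +B: nom +34.300 → Σnom=-10.000; wc +0.164/-0.188 → slack +0.364/-0.292; half-tol=0.176, Σhalf²=0.054080
  -C: nom -30.920 → Σnom=-40.920; wc +0.345/-0.080 → slack +0.709/-0.372; half-tol=0.212, Σhalf²=0.099236
  -D: nom -29.100 → Σnom=-70.020; wc +0.019/-0.019 → slack +0.728/-0.391; half-tol=0.019, Σhalf²=0.099597
  +E: nom +30.100 → Σnom=-39.920; wc +0.370/-0.379 → slack +1.098/-0.770; half-tol=0.374, Σhalf²=0.239847
  +F: nom +19.500 → Σnom=-20.420; wc +0.040/-0.180 → slack +1.138/-0.950; half-tol=0.110, Σhalf²=0.251947
  -G: nom -6.180 → Σnom=-26.600; wc +0.100/-0.210 → slack +1.238/-1.160; half-tol=0.155, Σhalf²=0.275973
Nominal = -26.600. Worst-case = [-26.600 - 1.160, -26.600 + 1.238] = [-27.760, -25.362]. RSS = √0.275973 = 0.525.

nominal=-26.600 wc=[-27.760,-25.362] rss=0.525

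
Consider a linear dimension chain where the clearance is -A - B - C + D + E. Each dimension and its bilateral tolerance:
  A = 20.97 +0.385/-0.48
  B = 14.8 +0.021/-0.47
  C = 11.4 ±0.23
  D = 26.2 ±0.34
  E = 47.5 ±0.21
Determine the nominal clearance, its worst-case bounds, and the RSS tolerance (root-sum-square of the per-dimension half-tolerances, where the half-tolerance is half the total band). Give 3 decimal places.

nominal=26.530 wc=[25.344,28.260] rss=0.678

Stack each dimension's contribution:
  -A: nom -20.970 → Σnom=-20.970; wc +0.480/-0.385 → slack +0.480/-0.385; half-tol=0.432, Σhalf²=0.187056
  -B: nom -14.800 → Σnom=-35.770; wc +0.470/-0.021 → slack +0.950/-0.406; half-tol=0.245, Σhalf²=0.247327
  -C: nom -11.400 → Σnom=-47.170; wc +0.230/-0.230 → slack +1.180/-0.636; half-tol=0.230, Σhalf²=0.300227
  +D: nom +26.200 → Σnom=-20.970; wc +0.340/-0.340 → slack +1.520/-0.976; half-tol=0.340, Σhalf²=0.415827
  +E: nom +47.500 → Σnom=26.530; wc +0.210/-0.210 → slack +1.730/-1.186; half-tol=0.210, Σhalf²=0.459927
Nominal = 26.530. Worst-case = [26.530 - 1.186, 26.530 + 1.730] = [25.344, 28.260]. RSS = √0.459927 = 0.678.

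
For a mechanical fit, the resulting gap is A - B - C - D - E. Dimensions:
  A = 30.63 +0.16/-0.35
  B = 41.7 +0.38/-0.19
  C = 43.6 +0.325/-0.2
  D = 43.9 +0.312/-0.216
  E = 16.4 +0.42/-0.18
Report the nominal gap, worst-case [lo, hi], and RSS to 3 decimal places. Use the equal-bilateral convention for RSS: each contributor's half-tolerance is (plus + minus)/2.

nominal=-114.970 wc=[-116.757,-114.024] rss=0.612

Stack each dimension's contribution:
  +A: nom +30.630 → Σnom=30.630; wc +0.160/-0.350 → slack +0.160/-0.350; half-tol=0.255, Σhalf²=0.065025
  -B: nom -41.700 → Σnom=-11.070; wc +0.190/-0.380 → slack +0.350/-0.730; half-tol=0.285, Σhalf²=0.146250
  -C: nom -43.600 → Σnom=-54.670; wc +0.200/-0.325 → slack +0.550/-1.055; half-tol=0.263, Σhalf²=0.215156
  -D: nom -43.900 → Σnom=-98.570; wc +0.216/-0.312 → slack +0.766/-1.367; half-tol=0.264, Σhalf²=0.284852
  -E: nom -16.400 → Σnom=-114.970; wc +0.180/-0.420 → slack +0.946/-1.787; half-tol=0.300, Σhalf²=0.374852
Nominal = -114.970. Worst-case = [-114.970 - 1.787, -114.970 + 0.946] = [-116.757, -114.024]. RSS = √0.374852 = 0.612.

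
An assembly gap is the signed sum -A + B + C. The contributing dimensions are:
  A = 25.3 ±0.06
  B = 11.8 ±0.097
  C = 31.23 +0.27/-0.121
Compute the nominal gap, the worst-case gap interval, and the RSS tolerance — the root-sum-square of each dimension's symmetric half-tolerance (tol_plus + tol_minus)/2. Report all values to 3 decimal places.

Stack each dimension's contribution:
  -A: nom -25.300 → Σnom=-25.300; wc +0.060/-0.060 → slack +0.060/-0.060; half-tol=0.060, Σhalf²=0.003600
  +B: nom +11.800 → Σnom=-13.500; wc +0.097/-0.097 → slack +0.157/-0.157; half-tol=0.097, Σhalf²=0.013009
  +C: nom +31.230 → Σnom=17.730; wc +0.270/-0.121 → slack +0.427/-0.278; half-tol=0.196, Σhalf²=0.051229
Nominal = 17.730. Worst-case = [17.730 - 0.278, 17.730 + 0.427] = [17.452, 18.157]. RSS = √0.051229 = 0.226.

nominal=17.730 wc=[17.452,18.157] rss=0.226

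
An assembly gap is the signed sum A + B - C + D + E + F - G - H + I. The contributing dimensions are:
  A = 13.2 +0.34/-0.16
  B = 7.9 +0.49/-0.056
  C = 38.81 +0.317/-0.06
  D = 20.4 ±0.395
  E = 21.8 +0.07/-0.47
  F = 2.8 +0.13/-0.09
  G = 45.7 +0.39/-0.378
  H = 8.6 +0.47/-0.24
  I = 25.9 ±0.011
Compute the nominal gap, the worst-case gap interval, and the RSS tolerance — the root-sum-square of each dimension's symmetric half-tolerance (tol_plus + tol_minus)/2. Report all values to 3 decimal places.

Stack each dimension's contribution:
  +A: nom +13.200 → Σnom=13.200; wc +0.340/-0.160 → slack +0.340/-0.160; half-tol=0.250, Σhalf²=0.062500
  +B: nom +7.900 → Σnom=21.100; wc +0.490/-0.056 → slack +0.830/-0.216; half-tol=0.273, Σhalf²=0.137029
  -C: nom -38.810 → Σnom=-17.710; wc +0.060/-0.317 → slack +0.890/-0.533; half-tol=0.189, Σhalf²=0.172561
  +D: nom +20.400 → Σnom=2.690; wc +0.395/-0.395 → slack +1.285/-0.928; half-tol=0.395, Σhalf²=0.328586
  +E: nom +21.800 → Σnom=24.490; wc +0.070/-0.470 → slack +1.355/-1.398; half-tol=0.270, Σhalf²=0.401486
  +F: nom +2.800 → Σnom=27.290; wc +0.130/-0.090 → slack +1.485/-1.488; half-tol=0.110, Σhalf²=0.413586
  -G: nom -45.700 → Σnom=-18.410; wc +0.378/-0.390 → slack +1.863/-1.878; half-tol=0.384, Σhalf²=0.561042
  -H: nom -8.600 → Σnom=-27.010; wc +0.240/-0.470 → slack +2.103/-2.348; half-tol=0.355, Σhalf²=0.687067
  +I: nom +25.900 → Σnom=-1.110; wc +0.011/-0.011 → slack +2.114/-2.359; half-tol=0.011, Σhalf²=0.687188
Nominal = -1.110. Worst-case = [-1.110 - 2.359, -1.110 + 2.114] = [-3.469, 1.004]. RSS = √0.687188 = 0.829.

nominal=-1.110 wc=[-3.469,1.004] rss=0.829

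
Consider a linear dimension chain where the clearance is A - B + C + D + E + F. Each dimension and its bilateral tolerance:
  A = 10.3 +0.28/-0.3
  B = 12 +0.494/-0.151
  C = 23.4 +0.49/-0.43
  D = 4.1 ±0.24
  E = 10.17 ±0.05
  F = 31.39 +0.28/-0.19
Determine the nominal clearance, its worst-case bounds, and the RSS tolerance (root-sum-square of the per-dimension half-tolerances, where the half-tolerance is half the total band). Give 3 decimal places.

Stack each dimension's contribution:
  +A: nom +10.300 → Σnom=10.300; wc +0.280/-0.300 → slack +0.280/-0.300; half-tol=0.290, Σhalf²=0.084100
  -B: nom -12.000 → Σnom=-1.700; wc +0.151/-0.494 → slack +0.431/-0.794; half-tol=0.323, Σhalf²=0.188106
  +C: nom +23.400 → Σnom=21.700; wc +0.490/-0.430 → slack +0.921/-1.224; half-tol=0.460, Σhalf²=0.399706
  +D: nom +4.100 → Σnom=25.800; wc +0.240/-0.240 → slack +1.161/-1.464; half-tol=0.240, Σhalf²=0.457306
  +E: nom +10.170 → Σnom=35.970; wc +0.050/-0.050 → slack +1.211/-1.514; half-tol=0.050, Σhalf²=0.459806
  +F: nom +31.390 → Σnom=67.360; wc +0.280/-0.190 → slack +1.491/-1.704; half-tol=0.235, Σhalf²=0.515031
Nominal = 67.360. Worst-case = [67.360 - 1.704, 67.360 + 1.491] = [65.656, 68.851]. RSS = √0.515031 = 0.718.

nominal=67.360 wc=[65.656,68.851] rss=0.718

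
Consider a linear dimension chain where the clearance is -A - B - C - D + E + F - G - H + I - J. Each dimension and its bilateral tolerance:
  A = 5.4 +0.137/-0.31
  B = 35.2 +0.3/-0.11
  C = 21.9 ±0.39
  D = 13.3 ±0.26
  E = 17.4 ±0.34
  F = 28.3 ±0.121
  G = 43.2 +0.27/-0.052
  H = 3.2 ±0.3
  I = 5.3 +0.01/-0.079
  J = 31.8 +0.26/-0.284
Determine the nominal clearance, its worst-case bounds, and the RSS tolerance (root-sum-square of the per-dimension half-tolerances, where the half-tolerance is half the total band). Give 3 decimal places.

nominal=-103.000 wc=[-105.457,-100.823] rss=0.796

Stack each dimension's contribution:
  -A: nom -5.400 → Σnom=-5.400; wc +0.310/-0.137 → slack +0.310/-0.137; half-tol=0.224, Σhalf²=0.049952
  -B: nom -35.200 → Σnom=-40.600; wc +0.110/-0.300 → slack +0.420/-0.437; half-tol=0.205, Σhalf²=0.091977
  -C: nom -21.900 → Σnom=-62.500; wc +0.390/-0.390 → slack +0.810/-0.827; half-tol=0.390, Σhalf²=0.244077
  -D: nom -13.300 → Σnom=-75.800; wc +0.260/-0.260 → slack +1.070/-1.087; half-tol=0.260, Σhalf²=0.311677
  +E: nom +17.400 → Σnom=-58.400; wc +0.340/-0.340 → slack +1.410/-1.427; half-tol=0.340, Σhalf²=0.427277
  +F: nom +28.300 → Σnom=-30.100; wc +0.121/-0.121 → slack +1.531/-1.548; half-tol=0.121, Σhalf²=0.441918
  -G: nom -43.200 → Σnom=-73.300; wc +0.052/-0.270 → slack +1.583/-1.818; half-tol=0.161, Σhalf²=0.467839
  -H: nom -3.200 → Σnom=-76.500; wc +0.300/-0.300 → slack +1.883/-2.118; half-tol=0.300, Σhalf²=0.557839
  +I: nom +5.300 → Σnom=-71.200; wc +0.010/-0.079 → slack +1.893/-2.197; half-tol=0.044, Σhalf²=0.559820
  -J: nom -31.800 → Σnom=-103.000; wc +0.284/-0.260 → slack +2.177/-2.457; half-tol=0.272, Σhalf²=0.633804
Nominal = -103.000. Worst-case = [-103.000 - 2.457, -103.000 + 2.177] = [-105.457, -100.823]. RSS = √0.633804 = 0.796.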